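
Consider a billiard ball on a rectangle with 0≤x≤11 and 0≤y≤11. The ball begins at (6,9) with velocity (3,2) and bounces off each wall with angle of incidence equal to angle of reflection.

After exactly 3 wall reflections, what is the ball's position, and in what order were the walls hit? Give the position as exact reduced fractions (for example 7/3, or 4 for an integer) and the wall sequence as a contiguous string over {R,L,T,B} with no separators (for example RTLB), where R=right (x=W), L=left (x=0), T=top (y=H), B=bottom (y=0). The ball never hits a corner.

Final position: (0,7/3)
Wall sequence: TRL

1. t=1 → T at (9,11); v=(3,-2)
2. t=2/3 → R at (11,29/3); v=(-3,-2)
3. t=11/3 → L at (0,7/3); v=(3,-2)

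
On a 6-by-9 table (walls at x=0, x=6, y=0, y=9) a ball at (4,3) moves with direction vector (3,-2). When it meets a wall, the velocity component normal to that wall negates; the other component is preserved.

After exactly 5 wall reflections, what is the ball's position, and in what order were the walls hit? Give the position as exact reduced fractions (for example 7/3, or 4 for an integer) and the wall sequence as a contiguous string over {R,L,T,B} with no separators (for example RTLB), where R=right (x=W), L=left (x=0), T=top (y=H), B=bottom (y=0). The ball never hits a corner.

Final position: (2,9)
Wall sequence: RBLRT

1. t=2/3 → R at (6,5/3); v=(-3,-2)
2. t=5/6 → B at (7/2,0); v=(-3,2)
3. t=7/6 → L at (0,7/3); v=(3,2)
4. t=2 → R at (6,19/3); v=(-3,2)
5. t=4/3 → T at (2,9); v=(-3,-2)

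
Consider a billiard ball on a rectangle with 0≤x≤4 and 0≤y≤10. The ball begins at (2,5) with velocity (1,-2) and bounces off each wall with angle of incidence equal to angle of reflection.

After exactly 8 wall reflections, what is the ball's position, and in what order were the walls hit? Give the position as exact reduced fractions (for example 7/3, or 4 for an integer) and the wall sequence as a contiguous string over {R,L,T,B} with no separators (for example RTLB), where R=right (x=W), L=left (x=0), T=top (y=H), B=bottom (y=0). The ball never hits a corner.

Final position: (7/2,10)
Wall sequence: RBLTRBLT

1. t=2 → R at (4,1); v=(-1,-2)
2. t=1/2 → B at (7/2,0); v=(-1,2)
3. t=7/2 → L at (0,7); v=(1,2)
4. t=3/2 → T at (3/2,10); v=(1,-2)
5. t=5/2 → R at (4,5); v=(-1,-2)
6. t=5/2 → B at (3/2,0); v=(-1,2)
7. t=3/2 → L at (0,3); v=(1,2)
8. t=7/2 → T at (7/2,10); v=(1,-2)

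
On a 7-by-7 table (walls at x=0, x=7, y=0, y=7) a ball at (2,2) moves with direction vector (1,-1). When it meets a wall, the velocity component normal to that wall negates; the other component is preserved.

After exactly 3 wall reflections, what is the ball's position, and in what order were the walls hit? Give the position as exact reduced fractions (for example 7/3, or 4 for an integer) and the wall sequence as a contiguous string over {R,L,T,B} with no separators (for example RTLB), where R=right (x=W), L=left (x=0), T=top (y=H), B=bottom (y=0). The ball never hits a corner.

1. t=2 → B at (4,0); v=(1,1)
2. t=3 → R at (7,3); v=(-1,1)
3. t=4 → T at (3,7); v=(-1,-1)

Final position: (3,7)
Wall sequence: BRT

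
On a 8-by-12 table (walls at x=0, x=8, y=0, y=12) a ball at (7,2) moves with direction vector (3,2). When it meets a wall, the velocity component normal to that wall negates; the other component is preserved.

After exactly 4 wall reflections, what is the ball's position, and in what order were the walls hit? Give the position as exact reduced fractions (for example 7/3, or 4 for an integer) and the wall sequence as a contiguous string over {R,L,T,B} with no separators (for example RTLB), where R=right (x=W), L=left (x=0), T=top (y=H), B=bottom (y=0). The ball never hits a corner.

Final position: (8,32/3)
Wall sequence: RLTR

1. t=1/3 → R at (8,8/3); v=(-3,2)
2. t=8/3 → L at (0,8); v=(3,2)
3. t=2 → T at (6,12); v=(3,-2)
4. t=2/3 → R at (8,32/3); v=(-3,-2)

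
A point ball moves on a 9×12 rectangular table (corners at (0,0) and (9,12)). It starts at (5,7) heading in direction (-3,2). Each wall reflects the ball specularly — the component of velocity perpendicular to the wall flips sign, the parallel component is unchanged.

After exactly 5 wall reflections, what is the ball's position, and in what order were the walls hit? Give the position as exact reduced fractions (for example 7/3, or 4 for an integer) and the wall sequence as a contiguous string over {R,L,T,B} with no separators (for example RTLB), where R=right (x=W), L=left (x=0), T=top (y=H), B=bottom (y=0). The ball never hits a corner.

Final position: (5/2,0)
Wall sequence: LTRLB

1. t=5/3 → L at (0,31/3); v=(3,2)
2. t=5/6 → T at (5/2,12); v=(3,-2)
3. t=13/6 → R at (9,23/3); v=(-3,-2)
4. t=3 → L at (0,5/3); v=(3,-2)
5. t=5/6 → B at (5/2,0); v=(3,2)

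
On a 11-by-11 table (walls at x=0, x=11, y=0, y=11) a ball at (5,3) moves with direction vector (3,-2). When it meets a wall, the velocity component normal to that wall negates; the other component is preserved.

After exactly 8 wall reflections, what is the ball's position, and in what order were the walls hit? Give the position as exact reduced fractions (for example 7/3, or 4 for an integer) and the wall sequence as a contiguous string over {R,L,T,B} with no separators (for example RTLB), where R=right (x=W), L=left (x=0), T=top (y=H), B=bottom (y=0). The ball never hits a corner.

1. t=3/2 → B at (19/2,0); v=(3,2)
2. t=1/2 → R at (11,1); v=(-3,2)
3. t=11/3 → L at (0,25/3); v=(3,2)
4. t=4/3 → T at (4,11); v=(3,-2)
5. t=7/3 → R at (11,19/3); v=(-3,-2)
6. t=19/6 → B at (3/2,0); v=(-3,2)
7. t=1/2 → L at (0,1); v=(3,2)
8. t=11/3 → R at (11,25/3); v=(-3,2)

Final position: (11,25/3)
Wall sequence: BRLTRBLR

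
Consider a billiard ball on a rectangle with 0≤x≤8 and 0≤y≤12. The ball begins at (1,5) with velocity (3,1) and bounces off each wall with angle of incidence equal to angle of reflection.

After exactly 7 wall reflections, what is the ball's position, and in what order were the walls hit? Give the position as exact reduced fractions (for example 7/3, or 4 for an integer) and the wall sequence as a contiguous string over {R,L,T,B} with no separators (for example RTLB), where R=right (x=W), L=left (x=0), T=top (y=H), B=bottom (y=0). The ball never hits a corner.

1. t=7/3 → R at (8,22/3); v=(-3,1)
2. t=8/3 → L at (0,10); v=(3,1)
3. t=2 → T at (6,12); v=(3,-1)
4. t=2/3 → R at (8,34/3); v=(-3,-1)
5. t=8/3 → L at (0,26/3); v=(3,-1)
6. t=8/3 → R at (8,6); v=(-3,-1)
7. t=8/3 → L at (0,10/3); v=(3,-1)

Final position: (0,10/3)
Wall sequence: RLTRLRL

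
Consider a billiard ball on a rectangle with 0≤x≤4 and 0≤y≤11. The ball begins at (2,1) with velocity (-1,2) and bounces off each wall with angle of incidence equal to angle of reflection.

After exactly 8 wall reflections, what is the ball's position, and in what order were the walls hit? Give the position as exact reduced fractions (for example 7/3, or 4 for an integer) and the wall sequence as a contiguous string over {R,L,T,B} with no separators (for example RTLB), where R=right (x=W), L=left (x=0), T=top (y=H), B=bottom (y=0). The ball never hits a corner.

1. t=2 → L at (0,5); v=(1,2)
2. t=3 → T at (3,11); v=(1,-2)
3. t=1 → R at (4,9); v=(-1,-2)
4. t=4 → L at (0,1); v=(1,-2)
5. t=1/2 → B at (1/2,0); v=(1,2)
6. t=7/2 → R at (4,7); v=(-1,2)
7. t=2 → T at (2,11); v=(-1,-2)
8. t=2 → L at (0,7); v=(1,-2)

Final position: (0,7)
Wall sequence: LTRLBRTL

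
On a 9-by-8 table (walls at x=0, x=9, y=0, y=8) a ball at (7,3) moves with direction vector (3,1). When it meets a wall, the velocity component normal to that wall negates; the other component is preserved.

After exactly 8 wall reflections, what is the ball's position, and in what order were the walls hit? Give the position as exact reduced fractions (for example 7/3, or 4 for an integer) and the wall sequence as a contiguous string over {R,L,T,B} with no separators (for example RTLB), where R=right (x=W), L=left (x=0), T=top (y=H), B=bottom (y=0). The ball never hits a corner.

1. t=2/3 → R at (9,11/3); v=(-3,1)
2. t=3 → L at (0,20/3); v=(3,1)
3. t=4/3 → T at (4,8); v=(3,-1)
4. t=5/3 → R at (9,19/3); v=(-3,-1)
5. t=3 → L at (0,10/3); v=(3,-1)
6. t=3 → R at (9,1/3); v=(-3,-1)
7. t=1/3 → B at (8,0); v=(-3,1)
8. t=8/3 → L at (0,8/3); v=(3,1)

Final position: (0,8/3)
Wall sequence: RLTRLRBL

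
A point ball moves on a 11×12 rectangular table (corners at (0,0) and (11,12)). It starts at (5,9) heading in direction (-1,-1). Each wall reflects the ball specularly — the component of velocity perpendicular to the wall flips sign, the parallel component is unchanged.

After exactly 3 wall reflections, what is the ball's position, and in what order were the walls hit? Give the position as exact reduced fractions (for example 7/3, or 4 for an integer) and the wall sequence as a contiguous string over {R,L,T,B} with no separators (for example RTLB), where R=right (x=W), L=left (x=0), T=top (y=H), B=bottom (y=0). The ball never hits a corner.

Final position: (11,7)
Wall sequence: LBR

1. t=5 → L at (0,4); v=(1,-1)
2. t=4 → B at (4,0); v=(1,1)
3. t=7 → R at (11,7); v=(-1,1)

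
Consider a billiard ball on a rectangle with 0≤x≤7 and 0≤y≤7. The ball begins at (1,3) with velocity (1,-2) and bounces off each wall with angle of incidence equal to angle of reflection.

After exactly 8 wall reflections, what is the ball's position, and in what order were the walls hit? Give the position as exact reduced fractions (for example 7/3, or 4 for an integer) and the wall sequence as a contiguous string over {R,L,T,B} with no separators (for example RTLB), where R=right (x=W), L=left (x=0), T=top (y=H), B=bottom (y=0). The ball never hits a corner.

Final position: (6,7)
Wall sequence: BTRBTLBT

1. t=3/2 → B at (5/2,0); v=(1,2)
2. t=7/2 → T at (6,7); v=(1,-2)
3. t=1 → R at (7,5); v=(-1,-2)
4. t=5/2 → B at (9/2,0); v=(-1,2)
5. t=7/2 → T at (1,7); v=(-1,-2)
6. t=1 → L at (0,5); v=(1,-2)
7. t=5/2 → B at (5/2,0); v=(1,2)
8. t=7/2 → T at (6,7); v=(1,-2)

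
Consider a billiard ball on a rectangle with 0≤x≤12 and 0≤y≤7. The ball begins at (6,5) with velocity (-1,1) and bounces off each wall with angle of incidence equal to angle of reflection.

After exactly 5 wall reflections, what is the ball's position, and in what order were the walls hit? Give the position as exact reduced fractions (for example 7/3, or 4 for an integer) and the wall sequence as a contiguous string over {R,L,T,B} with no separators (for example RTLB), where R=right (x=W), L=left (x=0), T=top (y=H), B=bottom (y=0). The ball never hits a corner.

1. t=2 → T at (4,7); v=(-1,-1)
2. t=4 → L at (0,3); v=(1,-1)
3. t=3 → B at (3,0); v=(1,1)
4. t=7 → T at (10,7); v=(1,-1)
5. t=2 → R at (12,5); v=(-1,-1)

Final position: (12,5)
Wall sequence: TLBTR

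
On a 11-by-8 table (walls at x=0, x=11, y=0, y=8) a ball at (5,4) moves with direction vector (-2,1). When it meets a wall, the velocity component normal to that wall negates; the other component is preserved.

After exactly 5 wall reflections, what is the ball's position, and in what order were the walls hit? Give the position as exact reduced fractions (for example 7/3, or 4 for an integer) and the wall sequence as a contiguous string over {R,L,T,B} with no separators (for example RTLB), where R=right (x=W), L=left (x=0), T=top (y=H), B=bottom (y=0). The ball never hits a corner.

1. t=5/2 → L at (0,13/2); v=(2,1)
2. t=3/2 → T at (3,8); v=(2,-1)
3. t=4 → R at (11,4); v=(-2,-1)
4. t=4 → B at (3,0); v=(-2,1)
5. t=3/2 → L at (0,3/2); v=(2,1)

Final position: (0,3/2)
Wall sequence: LTRBL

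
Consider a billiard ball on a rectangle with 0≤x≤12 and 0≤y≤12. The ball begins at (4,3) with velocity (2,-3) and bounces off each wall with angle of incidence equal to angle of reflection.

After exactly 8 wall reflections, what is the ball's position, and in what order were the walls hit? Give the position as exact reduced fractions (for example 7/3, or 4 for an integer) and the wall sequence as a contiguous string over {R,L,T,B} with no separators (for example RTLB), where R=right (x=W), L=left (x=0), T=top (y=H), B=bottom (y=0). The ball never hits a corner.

Final position: (10,0)
Wall sequence: BRTBLTRB

1. t=1 → B at (6,0); v=(2,3)
2. t=3 → R at (12,9); v=(-2,3)
3. t=1 → T at (10,12); v=(-2,-3)
4. t=4 → B at (2,0); v=(-2,3)
5. t=1 → L at (0,3); v=(2,3)
6. t=3 → T at (6,12); v=(2,-3)
7. t=3 → R at (12,3); v=(-2,-3)
8. t=1 → B at (10,0); v=(-2,3)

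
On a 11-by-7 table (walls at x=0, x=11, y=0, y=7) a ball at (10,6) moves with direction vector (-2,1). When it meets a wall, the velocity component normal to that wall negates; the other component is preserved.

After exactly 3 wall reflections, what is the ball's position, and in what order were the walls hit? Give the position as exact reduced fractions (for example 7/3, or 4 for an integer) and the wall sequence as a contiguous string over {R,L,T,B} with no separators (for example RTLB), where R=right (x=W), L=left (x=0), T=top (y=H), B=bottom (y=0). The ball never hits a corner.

Final position: (6,0)
Wall sequence: TLB

1. t=1 → T at (8,7); v=(-2,-1)
2. t=4 → L at (0,3); v=(2,-1)
3. t=3 → B at (6,0); v=(2,1)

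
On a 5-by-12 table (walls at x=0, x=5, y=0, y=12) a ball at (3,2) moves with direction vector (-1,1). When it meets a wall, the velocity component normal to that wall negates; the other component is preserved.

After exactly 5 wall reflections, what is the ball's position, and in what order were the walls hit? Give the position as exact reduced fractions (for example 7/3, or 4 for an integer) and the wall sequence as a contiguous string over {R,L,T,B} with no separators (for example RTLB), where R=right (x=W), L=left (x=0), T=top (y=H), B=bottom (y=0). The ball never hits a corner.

Final position: (5,4)
Wall sequence: LRTLR

1. t=3 → L at (0,5); v=(1,1)
2. t=5 → R at (5,10); v=(-1,1)
3. t=2 → T at (3,12); v=(-1,-1)
4. t=3 → L at (0,9); v=(1,-1)
5. t=5 → R at (5,4); v=(-1,-1)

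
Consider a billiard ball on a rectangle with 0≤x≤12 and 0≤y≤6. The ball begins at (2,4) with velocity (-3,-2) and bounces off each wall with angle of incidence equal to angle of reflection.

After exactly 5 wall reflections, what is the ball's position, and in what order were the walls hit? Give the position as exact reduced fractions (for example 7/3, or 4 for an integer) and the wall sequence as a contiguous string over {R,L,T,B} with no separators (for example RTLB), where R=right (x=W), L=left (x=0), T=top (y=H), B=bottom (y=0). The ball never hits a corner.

Final position: (2,0)
Wall sequence: LBRTB

1. t=2/3 → L at (0,8/3); v=(3,-2)
2. t=4/3 → B at (4,0); v=(3,2)
3. t=8/3 → R at (12,16/3); v=(-3,2)
4. t=1/3 → T at (11,6); v=(-3,-2)
5. t=3 → B at (2,0); v=(-3,2)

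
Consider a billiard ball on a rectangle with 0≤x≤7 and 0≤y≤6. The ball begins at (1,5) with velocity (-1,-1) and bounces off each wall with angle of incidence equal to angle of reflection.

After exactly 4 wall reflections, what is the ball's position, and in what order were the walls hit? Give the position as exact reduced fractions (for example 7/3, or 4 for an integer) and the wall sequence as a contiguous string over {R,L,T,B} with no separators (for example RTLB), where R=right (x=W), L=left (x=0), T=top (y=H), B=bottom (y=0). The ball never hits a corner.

1. t=1 → L at (0,4); v=(1,-1)
2. t=4 → B at (4,0); v=(1,1)
3. t=3 → R at (7,3); v=(-1,1)
4. t=3 → T at (4,6); v=(-1,-1)

Final position: (4,6)
Wall sequence: LBRT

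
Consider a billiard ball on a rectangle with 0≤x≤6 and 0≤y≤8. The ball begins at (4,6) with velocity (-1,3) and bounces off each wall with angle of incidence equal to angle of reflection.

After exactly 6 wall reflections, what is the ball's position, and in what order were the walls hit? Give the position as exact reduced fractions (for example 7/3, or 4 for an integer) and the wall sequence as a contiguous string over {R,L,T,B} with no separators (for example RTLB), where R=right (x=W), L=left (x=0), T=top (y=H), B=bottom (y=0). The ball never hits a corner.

Final position: (6,4)
Wall sequence: TBLTBR

1. t=2/3 → T at (10/3,8); v=(-1,-3)
2. t=8/3 → B at (2/3,0); v=(-1,3)
3. t=2/3 → L at (0,2); v=(1,3)
4. t=2 → T at (2,8); v=(1,-3)
5. t=8/3 → B at (14/3,0); v=(1,3)
6. t=4/3 → R at (6,4); v=(-1,3)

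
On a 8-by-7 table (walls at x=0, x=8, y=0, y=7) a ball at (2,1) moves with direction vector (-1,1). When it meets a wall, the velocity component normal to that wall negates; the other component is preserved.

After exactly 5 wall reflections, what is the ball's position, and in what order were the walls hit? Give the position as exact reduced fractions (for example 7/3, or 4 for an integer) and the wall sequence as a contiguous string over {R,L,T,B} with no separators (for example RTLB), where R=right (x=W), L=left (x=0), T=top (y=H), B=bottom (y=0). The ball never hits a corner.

Final position: (0,5)
Wall sequence: LTRBL

1. t=2 → L at (0,3); v=(1,1)
2. t=4 → T at (4,7); v=(1,-1)
3. t=4 → R at (8,3); v=(-1,-1)
4. t=3 → B at (5,0); v=(-1,1)
5. t=5 → L at (0,5); v=(1,1)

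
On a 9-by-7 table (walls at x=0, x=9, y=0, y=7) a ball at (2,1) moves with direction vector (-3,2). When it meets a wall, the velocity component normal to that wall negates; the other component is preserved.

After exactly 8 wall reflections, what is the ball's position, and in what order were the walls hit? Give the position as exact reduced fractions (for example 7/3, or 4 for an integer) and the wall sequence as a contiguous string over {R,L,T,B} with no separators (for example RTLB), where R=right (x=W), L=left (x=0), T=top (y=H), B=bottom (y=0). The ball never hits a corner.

1. t=2/3 → L at (0,7/3); v=(3,2)
2. t=7/3 → T at (7,7); v=(3,-2)
3. t=2/3 → R at (9,17/3); v=(-3,-2)
4. t=17/6 → B at (1/2,0); v=(-3,2)
5. t=1/6 → L at (0,1/3); v=(3,2)
6. t=3 → R at (9,19/3); v=(-3,2)
7. t=1/3 → T at (8,7); v=(-3,-2)
8. t=8/3 → L at (0,5/3); v=(3,-2)

Final position: (0,5/3)
Wall sequence: LTRBLRTL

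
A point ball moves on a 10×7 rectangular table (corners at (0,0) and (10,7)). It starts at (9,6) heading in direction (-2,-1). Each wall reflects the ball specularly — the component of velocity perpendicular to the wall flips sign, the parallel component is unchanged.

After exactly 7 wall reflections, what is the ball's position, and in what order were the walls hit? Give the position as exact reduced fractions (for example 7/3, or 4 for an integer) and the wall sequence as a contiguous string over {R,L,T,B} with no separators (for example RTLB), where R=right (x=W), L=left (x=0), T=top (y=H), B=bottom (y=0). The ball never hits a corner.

Final position: (9,0)
Wall sequence: LBRTLRB

1. t=9/2 → L at (0,3/2); v=(2,-1)
2. t=3/2 → B at (3,0); v=(2,1)
3. t=7/2 → R at (10,7/2); v=(-2,1)
4. t=7/2 → T at (3,7); v=(-2,-1)
5. t=3/2 → L at (0,11/2); v=(2,-1)
6. t=5 → R at (10,1/2); v=(-2,-1)
7. t=1/2 → B at (9,0); v=(-2,1)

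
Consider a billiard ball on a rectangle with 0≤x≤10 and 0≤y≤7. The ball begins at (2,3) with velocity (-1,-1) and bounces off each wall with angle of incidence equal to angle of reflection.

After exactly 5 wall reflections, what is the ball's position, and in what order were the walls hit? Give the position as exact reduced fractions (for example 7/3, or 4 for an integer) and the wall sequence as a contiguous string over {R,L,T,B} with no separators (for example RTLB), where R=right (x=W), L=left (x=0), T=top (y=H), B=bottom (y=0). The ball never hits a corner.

Final position: (5,0)
Wall sequence: LBTRB

1. t=2 → L at (0,1); v=(1,-1)
2. t=1 → B at (1,0); v=(1,1)
3. t=7 → T at (8,7); v=(1,-1)
4. t=2 → R at (10,5); v=(-1,-1)
5. t=5 → B at (5,0); v=(-1,1)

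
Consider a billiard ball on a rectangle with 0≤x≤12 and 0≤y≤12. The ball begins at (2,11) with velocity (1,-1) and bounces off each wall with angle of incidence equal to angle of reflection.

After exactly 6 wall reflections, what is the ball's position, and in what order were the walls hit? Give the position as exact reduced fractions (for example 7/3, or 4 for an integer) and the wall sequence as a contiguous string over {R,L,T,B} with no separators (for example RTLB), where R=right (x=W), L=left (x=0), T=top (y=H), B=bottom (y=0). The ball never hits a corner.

1. t=10 → R at (12,1); v=(-1,-1)
2. t=1 → B at (11,0); v=(-1,1)
3. t=11 → L at (0,11); v=(1,1)
4. t=1 → T at (1,12); v=(1,-1)
5. t=11 → R at (12,1); v=(-1,-1)
6. t=1 → B at (11,0); v=(-1,1)

Final position: (11,0)
Wall sequence: RBLTRB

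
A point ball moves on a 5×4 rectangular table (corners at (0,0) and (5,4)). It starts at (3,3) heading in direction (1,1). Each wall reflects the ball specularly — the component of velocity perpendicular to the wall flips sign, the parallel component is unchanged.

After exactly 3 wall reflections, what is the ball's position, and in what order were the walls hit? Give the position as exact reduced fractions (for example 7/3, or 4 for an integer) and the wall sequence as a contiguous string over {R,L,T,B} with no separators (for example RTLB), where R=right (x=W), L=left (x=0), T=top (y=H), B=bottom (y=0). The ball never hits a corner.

1. t=1 → T at (4,4); v=(1,-1)
2. t=1 → R at (5,3); v=(-1,-1)
3. t=3 → B at (2,0); v=(-1,1)

Final position: (2,0)
Wall sequence: TRB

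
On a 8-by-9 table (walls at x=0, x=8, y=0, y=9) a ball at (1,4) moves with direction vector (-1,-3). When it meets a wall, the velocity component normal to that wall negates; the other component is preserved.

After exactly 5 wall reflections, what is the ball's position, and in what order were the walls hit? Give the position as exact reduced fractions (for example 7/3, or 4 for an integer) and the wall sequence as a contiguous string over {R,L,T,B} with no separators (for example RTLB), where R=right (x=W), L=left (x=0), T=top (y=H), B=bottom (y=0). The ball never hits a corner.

1. t=1 → L at (0,1); v=(1,-3)
2. t=1/3 → B at (1/3,0); v=(1,3)
3. t=3 → T at (10/3,9); v=(1,-3)
4. t=3 → B at (19/3,0); v=(1,3)
5. t=5/3 → R at (8,5); v=(-1,3)

Final position: (8,5)
Wall sequence: LBTBR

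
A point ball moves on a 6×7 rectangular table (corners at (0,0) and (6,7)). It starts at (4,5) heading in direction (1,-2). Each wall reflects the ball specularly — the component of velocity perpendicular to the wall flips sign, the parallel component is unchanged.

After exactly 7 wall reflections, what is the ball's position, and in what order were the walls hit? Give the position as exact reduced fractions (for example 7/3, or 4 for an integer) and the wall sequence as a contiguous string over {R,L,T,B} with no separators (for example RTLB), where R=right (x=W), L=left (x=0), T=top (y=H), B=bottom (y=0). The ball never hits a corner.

1. t=2 → R at (6,1); v=(-1,-2)
2. t=1/2 → B at (11/2,0); v=(-1,2)
3. t=7/2 → T at (2,7); v=(-1,-2)
4. t=2 → L at (0,3); v=(1,-2)
5. t=3/2 → B at (3/2,0); v=(1,2)
6. t=7/2 → T at (5,7); v=(1,-2)
7. t=1 → R at (6,5); v=(-1,-2)

Final position: (6,5)
Wall sequence: RBTLBTR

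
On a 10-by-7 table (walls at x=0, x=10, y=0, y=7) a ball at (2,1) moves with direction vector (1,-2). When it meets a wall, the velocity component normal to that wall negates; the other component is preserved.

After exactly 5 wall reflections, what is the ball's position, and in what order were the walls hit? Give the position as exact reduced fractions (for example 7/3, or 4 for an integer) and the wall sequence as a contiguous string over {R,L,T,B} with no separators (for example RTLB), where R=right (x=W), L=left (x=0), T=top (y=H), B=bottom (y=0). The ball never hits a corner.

Final position: (7,7)
Wall sequence: BTBRT

1. t=1/2 → B at (5/2,0); v=(1,2)
2. t=7/2 → T at (6,7); v=(1,-2)
3. t=7/2 → B at (19/2,0); v=(1,2)
4. t=1/2 → R at (10,1); v=(-1,2)
5. t=3 → T at (7,7); v=(-1,-2)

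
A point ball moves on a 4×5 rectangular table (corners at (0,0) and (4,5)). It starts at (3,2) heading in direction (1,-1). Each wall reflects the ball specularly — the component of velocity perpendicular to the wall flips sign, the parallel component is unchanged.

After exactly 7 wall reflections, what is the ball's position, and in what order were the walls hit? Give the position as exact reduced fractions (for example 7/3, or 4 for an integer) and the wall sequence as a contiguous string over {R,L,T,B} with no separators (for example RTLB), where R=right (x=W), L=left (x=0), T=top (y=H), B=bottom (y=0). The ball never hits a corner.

1. t=1 → R at (4,1); v=(-1,-1)
2. t=1 → B at (3,0); v=(-1,1)
3. t=3 → L at (0,3); v=(1,1)
4. t=2 → T at (2,5); v=(1,-1)
5. t=2 → R at (4,3); v=(-1,-1)
6. t=3 → B at (1,0); v=(-1,1)
7. t=1 → L at (0,1); v=(1,1)

Final position: (0,1)
Wall sequence: RBLTRBL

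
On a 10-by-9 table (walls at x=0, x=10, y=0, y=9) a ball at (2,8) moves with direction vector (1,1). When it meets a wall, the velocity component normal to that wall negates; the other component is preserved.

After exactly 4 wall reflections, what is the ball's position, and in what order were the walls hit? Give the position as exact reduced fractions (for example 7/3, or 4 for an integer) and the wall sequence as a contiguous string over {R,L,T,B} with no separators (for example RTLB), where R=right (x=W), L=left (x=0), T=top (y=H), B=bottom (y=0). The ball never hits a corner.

Final position: (0,8)
Wall sequence: TRBL

1. t=1 → T at (3,9); v=(1,-1)
2. t=7 → R at (10,2); v=(-1,-1)
3. t=2 → B at (8,0); v=(-1,1)
4. t=8 → L at (0,8); v=(1,1)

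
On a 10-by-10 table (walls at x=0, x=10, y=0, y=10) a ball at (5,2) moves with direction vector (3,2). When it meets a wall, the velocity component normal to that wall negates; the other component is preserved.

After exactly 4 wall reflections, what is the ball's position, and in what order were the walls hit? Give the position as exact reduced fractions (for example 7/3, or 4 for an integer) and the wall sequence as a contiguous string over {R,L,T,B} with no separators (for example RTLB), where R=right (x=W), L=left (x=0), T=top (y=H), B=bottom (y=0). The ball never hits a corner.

Final position: (10,4/3)
Wall sequence: RTLR

1. t=5/3 → R at (10,16/3); v=(-3,2)
2. t=7/3 → T at (3,10); v=(-3,-2)
3. t=1 → L at (0,8); v=(3,-2)
4. t=10/3 → R at (10,4/3); v=(-3,-2)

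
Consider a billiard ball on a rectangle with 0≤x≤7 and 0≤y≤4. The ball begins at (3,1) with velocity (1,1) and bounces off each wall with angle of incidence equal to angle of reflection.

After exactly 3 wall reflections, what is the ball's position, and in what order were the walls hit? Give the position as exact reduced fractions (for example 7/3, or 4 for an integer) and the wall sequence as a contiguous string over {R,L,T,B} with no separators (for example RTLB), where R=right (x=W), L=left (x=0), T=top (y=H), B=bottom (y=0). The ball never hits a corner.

1. t=3 → T at (6,4); v=(1,-1)
2. t=1 → R at (7,3); v=(-1,-1)
3. t=3 → B at (4,0); v=(-1,1)

Final position: (4,0)
Wall sequence: TRB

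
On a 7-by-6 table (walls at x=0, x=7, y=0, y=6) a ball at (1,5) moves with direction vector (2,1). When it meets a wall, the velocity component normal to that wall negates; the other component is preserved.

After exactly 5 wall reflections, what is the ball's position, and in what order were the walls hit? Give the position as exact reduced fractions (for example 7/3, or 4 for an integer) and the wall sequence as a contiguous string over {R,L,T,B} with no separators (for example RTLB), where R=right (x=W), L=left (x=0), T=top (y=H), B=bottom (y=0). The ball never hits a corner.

1. t=1 → T at (3,6); v=(2,-1)
2. t=2 → R at (7,4); v=(-2,-1)
3. t=7/2 → L at (0,1/2); v=(2,-1)
4. t=1/2 → B at (1,0); v=(2,1)
5. t=3 → R at (7,3); v=(-2,1)

Final position: (7,3)
Wall sequence: TRLBR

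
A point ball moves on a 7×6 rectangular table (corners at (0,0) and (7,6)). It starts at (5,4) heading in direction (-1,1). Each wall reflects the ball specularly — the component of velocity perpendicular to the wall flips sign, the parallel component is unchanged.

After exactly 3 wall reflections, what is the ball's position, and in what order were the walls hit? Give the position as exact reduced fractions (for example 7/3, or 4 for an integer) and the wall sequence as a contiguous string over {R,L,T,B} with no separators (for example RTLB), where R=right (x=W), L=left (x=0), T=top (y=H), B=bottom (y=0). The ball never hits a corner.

1. t=2 → T at (3,6); v=(-1,-1)
2. t=3 → L at (0,3); v=(1,-1)
3. t=3 → B at (3,0); v=(1,1)

Final position: (3,0)
Wall sequence: TLB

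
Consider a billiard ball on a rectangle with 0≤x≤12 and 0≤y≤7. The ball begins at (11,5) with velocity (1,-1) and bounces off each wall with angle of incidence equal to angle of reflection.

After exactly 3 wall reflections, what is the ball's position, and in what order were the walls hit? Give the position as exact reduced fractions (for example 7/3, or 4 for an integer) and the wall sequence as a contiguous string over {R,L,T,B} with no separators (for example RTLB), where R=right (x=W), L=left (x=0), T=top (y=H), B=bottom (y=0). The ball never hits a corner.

1. t=1 → R at (12,4); v=(-1,-1)
2. t=4 → B at (8,0); v=(-1,1)
3. t=7 → T at (1,7); v=(-1,-1)

Final position: (1,7)
Wall sequence: RBT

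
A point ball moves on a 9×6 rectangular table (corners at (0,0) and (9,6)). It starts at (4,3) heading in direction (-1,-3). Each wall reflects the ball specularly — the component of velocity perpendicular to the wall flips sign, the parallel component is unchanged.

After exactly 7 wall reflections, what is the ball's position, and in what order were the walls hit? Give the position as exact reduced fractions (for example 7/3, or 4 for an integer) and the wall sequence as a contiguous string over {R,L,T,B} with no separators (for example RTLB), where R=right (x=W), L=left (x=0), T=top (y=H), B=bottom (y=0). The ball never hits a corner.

Final position: (7,6)
Wall sequence: BTLBTBT

1. t=1 → B at (3,0); v=(-1,3)
2. t=2 → T at (1,6); v=(-1,-3)
3. t=1 → L at (0,3); v=(1,-3)
4. t=1 → B at (1,0); v=(1,3)
5. t=2 → T at (3,6); v=(1,-3)
6. t=2 → B at (5,0); v=(1,3)
7. t=2 → T at (7,6); v=(1,-3)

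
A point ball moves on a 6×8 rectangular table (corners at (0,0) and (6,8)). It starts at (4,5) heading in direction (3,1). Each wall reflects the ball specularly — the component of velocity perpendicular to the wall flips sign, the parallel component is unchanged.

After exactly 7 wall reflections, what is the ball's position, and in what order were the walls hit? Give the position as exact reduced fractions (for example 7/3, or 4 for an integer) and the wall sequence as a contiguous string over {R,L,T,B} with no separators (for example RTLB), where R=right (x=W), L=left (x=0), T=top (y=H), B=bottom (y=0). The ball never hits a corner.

Final position: (0,1/3)
Wall sequence: RLTRLRL

1. t=2/3 → R at (6,17/3); v=(-3,1)
2. t=2 → L at (0,23/3); v=(3,1)
3. t=1/3 → T at (1,8); v=(3,-1)
4. t=5/3 → R at (6,19/3); v=(-3,-1)
5. t=2 → L at (0,13/3); v=(3,-1)
6. t=2 → R at (6,7/3); v=(-3,-1)
7. t=2 → L at (0,1/3); v=(3,-1)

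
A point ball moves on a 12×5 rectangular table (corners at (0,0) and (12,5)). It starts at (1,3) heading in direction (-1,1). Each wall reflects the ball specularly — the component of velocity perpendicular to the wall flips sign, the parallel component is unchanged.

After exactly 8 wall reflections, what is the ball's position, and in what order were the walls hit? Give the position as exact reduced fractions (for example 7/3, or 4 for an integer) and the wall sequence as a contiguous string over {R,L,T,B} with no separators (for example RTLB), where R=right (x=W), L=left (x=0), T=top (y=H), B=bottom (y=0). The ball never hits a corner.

Final position: (0,2)
Wall sequence: LTBTRBTL

1. t=1 → L at (0,4); v=(1,1)
2. t=1 → T at (1,5); v=(1,-1)
3. t=5 → B at (6,0); v=(1,1)
4. t=5 → T at (11,5); v=(1,-1)
5. t=1 → R at (12,4); v=(-1,-1)
6. t=4 → B at (8,0); v=(-1,1)
7. t=5 → T at (3,5); v=(-1,-1)
8. t=3 → L at (0,2); v=(1,-1)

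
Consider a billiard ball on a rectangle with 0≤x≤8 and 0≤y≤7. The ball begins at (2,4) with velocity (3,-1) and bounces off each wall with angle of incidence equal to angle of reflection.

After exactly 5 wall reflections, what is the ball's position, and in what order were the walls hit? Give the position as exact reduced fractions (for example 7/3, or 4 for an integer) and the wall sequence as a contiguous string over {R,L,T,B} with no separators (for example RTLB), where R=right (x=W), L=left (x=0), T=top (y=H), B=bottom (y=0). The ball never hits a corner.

Final position: (0,6)
Wall sequence: RBLRL

1. t=2 → R at (8,2); v=(-3,-1)
2. t=2 → B at (2,0); v=(-3,1)
3. t=2/3 → L at (0,2/3); v=(3,1)
4. t=8/3 → R at (8,10/3); v=(-3,1)
5. t=8/3 → L at (0,6); v=(3,1)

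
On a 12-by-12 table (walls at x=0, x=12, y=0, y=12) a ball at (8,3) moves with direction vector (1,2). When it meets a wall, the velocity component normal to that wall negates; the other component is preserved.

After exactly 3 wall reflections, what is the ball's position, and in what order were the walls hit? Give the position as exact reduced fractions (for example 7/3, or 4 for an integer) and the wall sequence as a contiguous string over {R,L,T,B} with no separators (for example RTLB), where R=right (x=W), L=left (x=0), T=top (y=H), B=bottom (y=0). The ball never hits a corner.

Final position: (11/2,0)
Wall sequence: RTB

1. t=4 → R at (12,11); v=(-1,2)
2. t=1/2 → T at (23/2,12); v=(-1,-2)
3. t=6 → B at (11/2,0); v=(-1,2)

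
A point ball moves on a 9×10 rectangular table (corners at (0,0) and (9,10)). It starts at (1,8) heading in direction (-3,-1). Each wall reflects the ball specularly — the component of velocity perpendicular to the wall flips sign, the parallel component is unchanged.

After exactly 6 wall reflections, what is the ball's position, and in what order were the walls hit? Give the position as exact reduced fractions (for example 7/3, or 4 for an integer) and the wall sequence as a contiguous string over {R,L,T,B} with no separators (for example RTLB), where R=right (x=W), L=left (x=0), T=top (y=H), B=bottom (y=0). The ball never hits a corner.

1. t=1/3 → L at (0,23/3); v=(3,-1)
2. t=3 → R at (9,14/3); v=(-3,-1)
3. t=3 → L at (0,5/3); v=(3,-1)
4. t=5/3 → B at (5,0); v=(3,1)
5. t=4/3 → R at (9,4/3); v=(-3,1)
6. t=3 → L at (0,13/3); v=(3,1)

Final position: (0,13/3)
Wall sequence: LRLBRL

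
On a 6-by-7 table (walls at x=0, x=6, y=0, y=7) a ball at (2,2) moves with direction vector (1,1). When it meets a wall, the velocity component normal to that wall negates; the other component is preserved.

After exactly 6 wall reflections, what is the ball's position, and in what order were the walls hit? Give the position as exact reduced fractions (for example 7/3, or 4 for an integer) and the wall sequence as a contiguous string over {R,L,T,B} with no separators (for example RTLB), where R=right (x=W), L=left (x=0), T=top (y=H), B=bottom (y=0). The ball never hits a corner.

Final position: (3,7)
Wall sequence: RTLBRT

1. t=4 → R at (6,6); v=(-1,1)
2. t=1 → T at (5,7); v=(-1,-1)
3. t=5 → L at (0,2); v=(1,-1)
4. t=2 → B at (2,0); v=(1,1)
5. t=4 → R at (6,4); v=(-1,1)
6. t=3 → T at (3,7); v=(-1,-1)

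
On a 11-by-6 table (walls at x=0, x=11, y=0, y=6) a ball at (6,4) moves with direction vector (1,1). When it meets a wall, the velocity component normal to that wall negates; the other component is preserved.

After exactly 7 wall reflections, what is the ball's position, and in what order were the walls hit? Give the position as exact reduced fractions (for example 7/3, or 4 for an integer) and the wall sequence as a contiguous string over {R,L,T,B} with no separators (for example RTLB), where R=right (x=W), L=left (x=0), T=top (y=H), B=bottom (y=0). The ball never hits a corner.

1. t=2 → T at (8,6); v=(1,-1)
2. t=3 → R at (11,3); v=(-1,-1)
3. t=3 → B at (8,0); v=(-1,1)
4. t=6 → T at (2,6); v=(-1,-1)
5. t=2 → L at (0,4); v=(1,-1)
6. t=4 → B at (4,0); v=(1,1)
7. t=6 → T at (10,6); v=(1,-1)

Final position: (10,6)
Wall sequence: TRBTLBT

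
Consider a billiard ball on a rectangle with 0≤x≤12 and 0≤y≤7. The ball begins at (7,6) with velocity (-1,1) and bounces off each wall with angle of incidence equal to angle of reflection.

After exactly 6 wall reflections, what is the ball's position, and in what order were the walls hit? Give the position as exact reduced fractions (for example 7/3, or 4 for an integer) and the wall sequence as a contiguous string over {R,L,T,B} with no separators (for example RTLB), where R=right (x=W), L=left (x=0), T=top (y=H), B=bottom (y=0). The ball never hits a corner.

1. t=1 → T at (6,7); v=(-1,-1)
2. t=6 → L at (0,1); v=(1,-1)
3. t=1 → B at (1,0); v=(1,1)
4. t=7 → T at (8,7); v=(1,-1)
5. t=4 → R at (12,3); v=(-1,-1)
6. t=3 → B at (9,0); v=(-1,1)

Final position: (9,0)
Wall sequence: TLBTRB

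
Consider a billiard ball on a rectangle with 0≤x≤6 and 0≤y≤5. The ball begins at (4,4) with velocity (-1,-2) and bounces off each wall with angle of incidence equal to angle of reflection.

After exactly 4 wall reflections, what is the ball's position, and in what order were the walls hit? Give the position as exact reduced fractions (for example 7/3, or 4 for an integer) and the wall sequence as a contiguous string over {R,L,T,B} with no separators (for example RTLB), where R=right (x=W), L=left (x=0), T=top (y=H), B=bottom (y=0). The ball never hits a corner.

Final position: (3,0)
Wall sequence: BLTB

1. t=2 → B at (2,0); v=(-1,2)
2. t=2 → L at (0,4); v=(1,2)
3. t=1/2 → T at (1/2,5); v=(1,-2)
4. t=5/2 → B at (3,0); v=(1,2)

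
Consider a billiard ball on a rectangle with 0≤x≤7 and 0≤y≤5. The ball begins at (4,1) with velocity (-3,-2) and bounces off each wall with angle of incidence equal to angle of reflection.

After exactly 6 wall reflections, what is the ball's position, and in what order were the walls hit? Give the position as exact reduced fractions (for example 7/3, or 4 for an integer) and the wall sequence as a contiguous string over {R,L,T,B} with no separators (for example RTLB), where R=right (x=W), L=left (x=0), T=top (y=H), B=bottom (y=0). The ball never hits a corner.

1. t=1/2 → B at (5/2,0); v=(-3,2)
2. t=5/6 → L at (0,5/3); v=(3,2)
3. t=5/3 → T at (5,5); v=(3,-2)
4. t=2/3 → R at (7,11/3); v=(-3,-2)
5. t=11/6 → B at (3/2,0); v=(-3,2)
6. t=1/2 → L at (0,1); v=(3,2)

Final position: (0,1)
Wall sequence: BLTRBL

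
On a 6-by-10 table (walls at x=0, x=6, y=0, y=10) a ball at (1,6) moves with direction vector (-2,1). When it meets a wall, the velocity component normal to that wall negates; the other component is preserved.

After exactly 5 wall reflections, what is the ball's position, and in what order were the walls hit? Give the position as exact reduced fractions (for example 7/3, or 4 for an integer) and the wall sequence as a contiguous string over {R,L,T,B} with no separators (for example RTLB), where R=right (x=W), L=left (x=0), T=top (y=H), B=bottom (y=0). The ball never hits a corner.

1. t=1/2 → L at (0,13/2); v=(2,1)
2. t=3 → R at (6,19/2); v=(-2,1)
3. t=1/2 → T at (5,10); v=(-2,-1)
4. t=5/2 → L at (0,15/2); v=(2,-1)
5. t=3 → R at (6,9/2); v=(-2,-1)

Final position: (6,9/2)
Wall sequence: LRTLR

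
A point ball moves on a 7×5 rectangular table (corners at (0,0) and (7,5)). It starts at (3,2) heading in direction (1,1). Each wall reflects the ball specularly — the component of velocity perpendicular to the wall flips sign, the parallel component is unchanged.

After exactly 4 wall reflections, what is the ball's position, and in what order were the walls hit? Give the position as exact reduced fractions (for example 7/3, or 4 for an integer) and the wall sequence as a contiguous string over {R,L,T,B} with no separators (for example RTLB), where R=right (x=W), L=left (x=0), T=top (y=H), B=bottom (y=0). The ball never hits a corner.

1. t=3 → T at (6,5); v=(1,-1)
2. t=1 → R at (7,4); v=(-1,-1)
3. t=4 → B at (3,0); v=(-1,1)
4. t=3 → L at (0,3); v=(1,1)

Final position: (0,3)
Wall sequence: TRBL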